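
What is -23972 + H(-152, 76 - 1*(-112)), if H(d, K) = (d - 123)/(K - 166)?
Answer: -47969/2 ≈ -23985.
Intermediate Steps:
H(d, K) = (-123 + d)/(-166 + K)
-23972 + H(-152, 76 - 1*(-112)) = -23972 + (-123 - 152)/(-166 + (76 - 1*(-112))) = -23972 - 275/(-166 + (76 + 112)) = -23972 - 275/(-166 + 188) = -23972 - 275/22 = -23972 + (1/22)*(-275) = -23972 - 25/2 = -47969/2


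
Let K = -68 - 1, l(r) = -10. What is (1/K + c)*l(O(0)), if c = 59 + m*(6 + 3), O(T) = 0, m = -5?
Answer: -9650/69 ≈ -139.85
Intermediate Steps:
K = -69
c = 14 (c = 59 - 5*(6 + 3) = 59 - 5*9 = 59 - 45 = 14)
(1/K + c)*l(O(0)) = (1/(-69) + 14)*(-10) = (-1/69 + 14)*(-10) = (965/69)*(-10) = -9650/69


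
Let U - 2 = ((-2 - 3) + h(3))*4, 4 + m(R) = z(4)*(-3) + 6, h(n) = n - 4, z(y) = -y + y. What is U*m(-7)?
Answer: -44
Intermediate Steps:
z(y) = 0
h(n) = -4 + n
m(R) = 2 (m(R) = -4 + (0*(-3) + 6) = -4 + (0 + 6) = -4 + 6 = 2)
U = -22 (U = 2 + ((-2 - 3) + (-4 + 3))*4 = 2 + (-5 - 1)*4 = 2 - 6*4 = 2 - 24 = -22)
U*m(-7) = -22*2 = -44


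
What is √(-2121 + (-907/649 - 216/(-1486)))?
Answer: 2*I*√123368424279298/482207 ≈ 46.068*I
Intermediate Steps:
√(-2121 + (-907/649 - 216/(-1486))) = √(-2121 + (-907*1/649 - 216*(-1/1486))) = √(-2121 + (-907/649 + 108/743)) = √(-2121 - 603809/482207) = √(-1023364856/482207) = 2*I*√123368424279298/482207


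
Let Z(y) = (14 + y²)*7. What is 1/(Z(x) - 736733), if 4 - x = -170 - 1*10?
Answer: -1/499643 ≈ -2.0014e-6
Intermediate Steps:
x = 184 (x = 4 - (-170 - 1*10) = 4 - (-170 - 10) = 4 - 1*(-180) = 4 + 180 = 184)
Z(y) = 98 + 7*y²
1/(Z(x) - 736733) = 1/((98 + 7*184²) - 736733) = 1/((98 + 7*33856) - 736733) = 1/((98 + 236992) - 736733) = 1/(237090 - 736733) = 1/(-499643) = -1/499643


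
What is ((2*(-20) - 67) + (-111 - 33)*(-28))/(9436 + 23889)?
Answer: 157/1333 ≈ 0.11778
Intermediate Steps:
((2*(-20) - 67) + (-111 - 33)*(-28))/(9436 + 23889) = ((-40 - 67) - 144*(-28))/33325 = (-107 + 4032)*(1/33325) = 3925*(1/33325) = 157/1333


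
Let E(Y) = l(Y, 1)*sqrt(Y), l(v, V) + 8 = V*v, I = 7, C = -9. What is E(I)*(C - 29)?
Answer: 38*sqrt(7) ≈ 100.54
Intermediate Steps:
l(v, V) = -8 + V*v
E(Y) = sqrt(Y)*(-8 + Y) (E(Y) = (-8 + 1*Y)*sqrt(Y) = (-8 + Y)*sqrt(Y) = sqrt(Y)*(-8 + Y))
E(I)*(C - 29) = (sqrt(7)*(-8 + 7))*(-9 - 29) = (sqrt(7)*(-1))*(-38) = -sqrt(7)*(-38) = 38*sqrt(7)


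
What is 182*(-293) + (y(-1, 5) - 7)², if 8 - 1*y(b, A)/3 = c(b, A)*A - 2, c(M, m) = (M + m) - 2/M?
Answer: -48837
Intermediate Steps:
c(M, m) = M + m - 2/M
y(b, A) = 30 - 3*A*(A + b - 2/b) (y(b, A) = 24 - 3*((b + A - 2/b)*A - 2) = 24 - 3*((A + b - 2/b)*A - 2) = 24 - 3*(A*(A + b - 2/b) - 2) = 24 - 3*(-2 + A*(A + b - 2/b)) = 24 + (6 - 3*A*(A + b - 2/b)) = 30 - 3*A*(A + b - 2/b))
182*(-293) + (y(-1, 5) - 7)² = 182*(-293) + (3*(10*(-1) - 1*5*(-2 - (5 - 1)))/(-1) - 7)² = -53326 + (3*(-1)*(-10 - 1*5*(-2 - 1*4)) - 7)² = -53326 + (3*(-1)*(-10 - 1*5*(-2 - 4)) - 7)² = -53326 + (3*(-1)*(-10 - 1*5*(-6)) - 7)² = -53326 + (3*(-1)*(-10 + 30) - 7)² = -53326 + (3*(-1)*20 - 7)² = -53326 + (-60 - 7)² = -53326 + (-67)² = -53326 + 4489 = -48837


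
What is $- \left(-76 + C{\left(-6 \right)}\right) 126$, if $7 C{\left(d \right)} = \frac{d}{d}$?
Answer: $9558$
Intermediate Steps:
$C{\left(d \right)} = \frac{1}{7}$ ($C{\left(d \right)} = \frac{d \frac{1}{d}}{7} = \frac{1}{7} \cdot 1 = \frac{1}{7}$)
$- \left(-76 + C{\left(-6 \right)}\right) 126 = - \left(-76 + \frac{1}{7}\right) 126 = - \frac{\left(-531\right) 126}{7} = \left(-1\right) \left(-9558\right) = 9558$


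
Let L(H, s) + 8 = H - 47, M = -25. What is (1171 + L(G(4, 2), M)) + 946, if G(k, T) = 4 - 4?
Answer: 2062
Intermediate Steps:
G(k, T) = 0
L(H, s) = -55 + H (L(H, s) = -8 + (H - 47) = -8 + (-47 + H) = -55 + H)
(1171 + L(G(4, 2), M)) + 946 = (1171 + (-55 + 0)) + 946 = (1171 - 55) + 946 = 1116 + 946 = 2062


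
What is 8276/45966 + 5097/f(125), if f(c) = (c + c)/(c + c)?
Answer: 117148489/22983 ≈ 5097.2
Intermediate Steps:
f(c) = 1 (f(c) = (2*c)/((2*c)) = (2*c)*(1/(2*c)) = 1)
8276/45966 + 5097/f(125) = 8276/45966 + 5097/1 = 8276*(1/45966) + 5097*1 = 4138/22983 + 5097 = 117148489/22983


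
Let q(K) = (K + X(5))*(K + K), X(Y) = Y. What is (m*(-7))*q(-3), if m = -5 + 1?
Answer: -336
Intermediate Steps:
m = -4
q(K) = 2*K*(5 + K) (q(K) = (K + 5)*(K + K) = (5 + K)*(2*K) = 2*K*(5 + K))
(m*(-7))*q(-3) = (-4*(-7))*(2*(-3)*(5 - 3)) = 28*(2*(-3)*2) = 28*(-12) = -336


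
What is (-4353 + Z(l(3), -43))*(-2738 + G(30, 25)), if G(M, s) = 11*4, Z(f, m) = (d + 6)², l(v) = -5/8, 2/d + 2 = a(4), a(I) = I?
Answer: 11594976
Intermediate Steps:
d = 1 (d = 2/(-2 + 4) = 2/2 = 2*(½) = 1)
l(v) = -5/8 (l(v) = -5*⅛ = -5/8)
Z(f, m) = 49 (Z(f, m) = (1 + 6)² = 7² = 49)
G(M, s) = 44
(-4353 + Z(l(3), -43))*(-2738 + G(30, 25)) = (-4353 + 49)*(-2738 + 44) = -4304*(-2694) = 11594976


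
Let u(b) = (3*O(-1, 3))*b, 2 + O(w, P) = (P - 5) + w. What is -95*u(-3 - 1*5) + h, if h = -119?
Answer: -11519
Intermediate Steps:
O(w, P) = -7 + P + w (O(w, P) = -2 + ((P - 5) + w) = -2 + ((-5 + P) + w) = -2 + (-5 + P + w) = -7 + P + w)
u(b) = -15*b (u(b) = (3*(-7 + 3 - 1))*b = (3*(-5))*b = -15*b)
-95*u(-3 - 1*5) + h = -(-1425)*(-3 - 1*5) - 119 = -(-1425)*(-3 - 5) - 119 = -(-1425)*(-8) - 119 = -95*120 - 119 = -11400 - 119 = -11519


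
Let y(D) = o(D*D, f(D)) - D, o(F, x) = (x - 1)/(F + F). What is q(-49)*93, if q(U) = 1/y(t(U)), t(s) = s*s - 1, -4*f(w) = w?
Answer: -1071360000/27648000601 ≈ -0.038750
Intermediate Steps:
f(w) = -w/4
o(F, x) = (-1 + x)/(2*F) (o(F, x) = (-1 + x)/((2*F)) = (-1 + x)*(1/(2*F)) = (-1 + x)/(2*F))
t(s) = -1 + s² (t(s) = s² - 1 = -1 + s²)
y(D) = -D + (-1 - D/4)/(2*D²) (y(D) = (-1 - D/4)/(2*((D*D))) - D = (-1 - D/4)/(2*(D²)) - D = (-1 - D/4)/(2*D²) - D = -D + (-1 - D/4)/(2*D²))
q(U) = 8*(-1 + U²)²/(-3 - U² - 8*(-1 + U²)³) (q(U) = 1/((-4 - (-1 + U²) - 8*(-1 + U²)³)/(8*(-1 + U²)²)) = 1/((-4 + (1 - U²) - 8*(-1 + U²)³)/(8*(-1 + U²)²)) = 1/((-3 - U² - 8*(-1 + U²)³)/(8*(-1 + U²)²)) = 8*(-1 + U²)²/(-3 - U² - 8*(-1 + U²)³))
q(-49)*93 = -8*(-1 + (-49)²)²/(3 + (-49)² + 8*(-1 + (-49)²)³)*93 = -8*(-1 + 2401)²/(3 + 2401 + 8*(-1 + 2401)³)*93 = -8*2400²/(3 + 2401 + 8*2400³)*93 = -8*5760000/(3 + 2401 + 8*13824000000)*93 = -8*5760000/(3 + 2401 + 110592000000)*93 = -8*5760000/110592002404*93 = -8*5760000*1/110592002404*93 = -11520000/27648000601*93 = -1071360000/27648000601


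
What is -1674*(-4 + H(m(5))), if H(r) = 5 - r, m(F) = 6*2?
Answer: 18414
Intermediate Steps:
m(F) = 12
-1674*(-4 + H(m(5))) = -1674*(-4 + (5 - 1*12)) = -1674*(-4 + (5 - 12)) = -1674*(-4 - 7) = -1674*(-11) = -279*(-66) = 18414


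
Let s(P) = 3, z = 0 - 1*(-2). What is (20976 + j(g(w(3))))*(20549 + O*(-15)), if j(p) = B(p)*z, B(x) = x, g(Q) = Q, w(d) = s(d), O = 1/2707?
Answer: 1167147417696/2707 ≈ 4.3116e+8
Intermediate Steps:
O = 1/2707 ≈ 0.00036941
z = 2 (z = 0 + 2 = 2)
w(d) = 3
j(p) = 2*p (j(p) = p*2 = 2*p)
(20976 + j(g(w(3))))*(20549 + O*(-15)) = (20976 + 2*3)*(20549 + (1/2707)*(-15)) = (20976 + 6)*(20549 - 15/2707) = 20982*(55626128/2707) = 1167147417696/2707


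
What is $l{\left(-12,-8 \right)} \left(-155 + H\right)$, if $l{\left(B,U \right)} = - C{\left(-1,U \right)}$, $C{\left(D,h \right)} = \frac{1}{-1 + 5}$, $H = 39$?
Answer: $29$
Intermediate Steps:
$C{\left(D,h \right)} = \frac{1}{4}$
$l{\left(B,U \right)} = - \frac{1}{4}$ ($l{\left(B,U \right)} = \left(-1\right) \frac{1}{4} = - \frac{1}{4}$)
$l{\left(-12,-8 \right)} \left(-155 + H\right) = - \frac{-155 + 39}{4} = \left(- \frac{1}{4}\right) \left(-116\right) = 29$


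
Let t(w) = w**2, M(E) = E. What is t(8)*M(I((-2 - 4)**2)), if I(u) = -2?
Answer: -128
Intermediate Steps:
t(8)*M(I((-2 - 4)**2)) = 8**2*(-2) = 64*(-2) = -128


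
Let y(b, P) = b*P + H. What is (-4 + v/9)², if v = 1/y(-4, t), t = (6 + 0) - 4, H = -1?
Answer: 105625/6561 ≈ 16.099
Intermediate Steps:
t = 2 (t = 6 - 4 = 2)
y(b, P) = -1 + P*b (y(b, P) = b*P - 1 = P*b - 1 = -1 + P*b)
v = -⅑ (v = 1/(-1 + 2*(-4)) = 1/(-1 - 8) = 1/(-9) = -⅑ ≈ -0.11111)
(-4 + v/9)² = (-4 - ⅑/9)² = (-4 - ⅑*⅑)² = (-4 - 1/81)² = (-325/81)² = 105625/6561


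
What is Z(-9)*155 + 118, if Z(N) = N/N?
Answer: 273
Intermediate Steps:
Z(N) = 1
Z(-9)*155 + 118 = 1*155 + 118 = 155 + 118 = 273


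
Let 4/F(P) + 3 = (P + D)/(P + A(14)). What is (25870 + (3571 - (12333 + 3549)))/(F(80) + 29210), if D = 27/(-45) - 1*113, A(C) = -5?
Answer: 5603/12070 ≈ 0.46421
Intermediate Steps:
D = -568/5 (D = 27*(-1/45) - 113 = -3/5 - 113 = -568/5 ≈ -113.60)
F(P) = 4/(-3 + (-568/5 + P)/(-5 + P)) (F(P) = 4/(-3 + (P - 568/5)/(P - 5)) = 4/(-3 + (-568/5 + P)/(-5 + P)))
(25870 + (3571 - (12333 + 3549)))/(F(80) + 29210) = (25870 + (3571 - (12333 + 3549)))/(20*(5 - 1*80)/(493 + 10*80) + 29210) = (25870 + (3571 - 1*15882))/(20*(5 - 80)/(493 + 800) + 29210) = (25870 + (3571 - 15882))/(20*(-75)/1293 + 29210) = (25870 - 12311)/(20*(1/1293)*(-75) + 29210) = 13559/(-500/431 + 29210) = 13559/(12589010/431) = 13559*(431/12589010) = 5603/12070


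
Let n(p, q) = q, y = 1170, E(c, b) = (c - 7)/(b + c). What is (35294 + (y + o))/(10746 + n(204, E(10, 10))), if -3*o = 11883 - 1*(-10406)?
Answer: 1742060/644769 ≈ 2.7018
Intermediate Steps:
o = -22289/3 (o = -(11883 - 1*(-10406))/3 = -(11883 + 10406)/3 = -⅓*22289 = -22289/3 ≈ -7429.7)
E(c, b) = (-7 + c)/(b + c)
(35294 + (y + o))/(10746 + n(204, E(10, 10))) = (35294 + (1170 - 22289/3))/(10746 + (-7 + 10)/(10 + 10)) = (35294 - 18779/3)/(10746 + 3/20) = 87103/(3*(10746 + (1/20)*3)) = 87103/(3*(10746 + 3/20)) = 87103/(3*(214923/20)) = (87103/3)*(20/214923) = 1742060/644769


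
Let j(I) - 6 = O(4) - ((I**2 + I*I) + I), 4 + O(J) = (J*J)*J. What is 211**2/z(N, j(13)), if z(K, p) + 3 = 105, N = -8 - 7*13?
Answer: 44521/102 ≈ 436.48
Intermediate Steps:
N = -99 (N = -8 - 91 = -99)
O(J) = -4 + J**3 (O(J) = -4 + (J*J)*J = -4 + J**2*J = -4 + J**3)
j(I) = 66 - I - 2*I**2 (j(I) = 6 + ((-4 + 4**3) - ((I**2 + I*I) + I)) = 6 + ((-4 + 64) - ((I**2 + I**2) + I)) = 6 + (60 - (2*I**2 + I)) = 6 + (60 - (I + 2*I**2)) = 6 + (60 + (-I - 2*I**2)) = 6 + (60 - I - 2*I**2) = 66 - I - 2*I**2)
z(K, p) = 102 (z(K, p) = -3 + 105 = 102)
211**2/z(N, j(13)) = 211**2/102 = 44521*(1/102) = 44521/102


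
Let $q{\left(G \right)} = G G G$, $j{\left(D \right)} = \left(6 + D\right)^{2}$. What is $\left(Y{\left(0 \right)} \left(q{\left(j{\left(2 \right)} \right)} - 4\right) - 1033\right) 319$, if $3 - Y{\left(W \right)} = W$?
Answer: $250538453$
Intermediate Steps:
$Y{\left(W \right)} = 3 - W$
$q{\left(G \right)} = G^{3}$ ($q{\left(G \right)} = G G^{2} = G^{3}$)
$\left(Y{\left(0 \right)} \left(q{\left(j{\left(2 \right)} \right)} - 4\right) - 1033\right) 319 = \left(\left(3 - 0\right) \left(\left(\left(6 + 2\right)^{2}\right)^{3} - 4\right) - 1033\right) 319 = \left(\left(3 + 0\right) \left(\left(8^{2}\right)^{3} - 4\right) - 1033\right) 319 = \left(3 \left(64^{3} - 4\right) - 1033\right) 319 = \left(3 \left(262144 - 4\right) - 1033\right) 319 = \left(3 \cdot 262140 - 1033\right) 319 = \left(786420 - 1033\right) 319 = 785387 \cdot 319 = 250538453$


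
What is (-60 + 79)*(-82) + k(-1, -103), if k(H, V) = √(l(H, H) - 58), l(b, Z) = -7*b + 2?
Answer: -1558 + 7*I ≈ -1558.0 + 7.0*I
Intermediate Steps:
l(b, Z) = 2 - 7*b
k(H, V) = √(-56 - 7*H) (k(H, V) = √((2 - 7*H) - 58) = √(-56 - 7*H))
(-60 + 79)*(-82) + k(-1, -103) = (-60 + 79)*(-82) + √(-56 - 7*(-1)) = 19*(-82) + √(-56 + 7) = -1558 + √(-49) = -1558 + 7*I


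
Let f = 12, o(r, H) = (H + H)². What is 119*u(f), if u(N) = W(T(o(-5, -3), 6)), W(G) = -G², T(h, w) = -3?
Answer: -1071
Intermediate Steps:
o(r, H) = 4*H² (o(r, H) = (2*H)² = 4*H²)
u(N) = -9 (u(N) = -1*(-3)² = -1*9 = -9)
119*u(f) = 119*(-9) = -1071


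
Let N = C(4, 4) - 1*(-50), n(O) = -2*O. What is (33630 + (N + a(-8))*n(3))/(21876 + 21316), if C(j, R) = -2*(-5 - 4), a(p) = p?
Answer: 16635/21596 ≈ 0.77028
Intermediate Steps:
C(j, R) = 18 (C(j, R) = -2*(-9) = 18)
N = 68 (N = 18 - 1*(-50) = 18 + 50 = 68)
(33630 + (N + a(-8))*n(3))/(21876 + 21316) = (33630 + (68 - 8)*(-2*3))/(21876 + 21316) = (33630 + 60*(-6))/43192 = (33630 - 360)*(1/43192) = 33270*(1/43192) = 16635/21596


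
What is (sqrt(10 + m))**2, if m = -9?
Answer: 1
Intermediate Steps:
(sqrt(10 + m))**2 = (sqrt(10 - 9))**2 = (sqrt(1))**2 = 1**2 = 1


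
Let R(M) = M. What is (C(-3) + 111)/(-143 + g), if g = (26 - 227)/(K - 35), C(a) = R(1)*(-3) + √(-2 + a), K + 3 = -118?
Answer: -5616/7369 - 52*I*√5/7369 ≈ -0.76211 - 0.015779*I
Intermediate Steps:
K = -121 (K = -3 - 118 = -121)
C(a) = -3 + √(-2 + a) (C(a) = 1*(-3) + √(-2 + a) = -3 + √(-2 + a))
g = 67/52 (g = (26 - 227)/(-121 - 35) = -201/(-156) = -201*(-1/156) = 67/52 ≈ 1.2885)
(C(-3) + 111)/(-143 + g) = ((-3 + √(-2 - 3)) + 111)/(-143 + 67/52) = ((-3 + √(-5)) + 111)/(-7369/52) = ((-3 + I*√5) + 111)*(-52/7369) = (108 + I*√5)*(-52/7369) = -5616/7369 - 52*I*√5/7369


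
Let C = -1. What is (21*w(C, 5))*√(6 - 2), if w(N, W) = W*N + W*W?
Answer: 840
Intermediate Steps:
w(N, W) = W² + N*W (w(N, W) = N*W + W² = W² + N*W)
(21*w(C, 5))*√(6 - 2) = (21*(5*(-1 + 5)))*√(6 - 2) = (21*(5*4))*√4 = (21*20)*2 = 420*2 = 840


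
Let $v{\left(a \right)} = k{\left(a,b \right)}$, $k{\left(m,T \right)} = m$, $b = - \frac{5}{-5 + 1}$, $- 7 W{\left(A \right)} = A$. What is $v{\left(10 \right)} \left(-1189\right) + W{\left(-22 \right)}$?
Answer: $- \frac{83208}{7} \approx -11887.0$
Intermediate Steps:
$W{\left(A \right)} = - \frac{A}{7}$
$b = \frac{5}{4}$ ($b = - \frac{5}{-4} = \left(-5\right) \left(- \frac{1}{4}\right) = \frac{5}{4} \approx 1.25$)
$v{\left(a \right)} = a$
$v{\left(10 \right)} \left(-1189\right) + W{\left(-22 \right)} = 10 \left(-1189\right) - - \frac{22}{7} = -11890 + \frac{22}{7} = - \frac{83208}{7}$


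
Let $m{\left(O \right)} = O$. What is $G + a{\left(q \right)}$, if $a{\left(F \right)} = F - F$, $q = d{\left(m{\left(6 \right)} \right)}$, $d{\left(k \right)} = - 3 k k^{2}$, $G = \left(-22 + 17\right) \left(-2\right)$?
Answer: $10$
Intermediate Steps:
$G = 10$ ($G = \left(-5\right) \left(-2\right) = 10$)
$d{\left(k \right)} = - 3 k^{3}$
$q = -648$ ($q = - 3 \cdot 6^{3} = \left(-3\right) 216 = -648$)
$a{\left(F \right)} = 0$
$G + a{\left(q \right)} = 10 + 0 = 10$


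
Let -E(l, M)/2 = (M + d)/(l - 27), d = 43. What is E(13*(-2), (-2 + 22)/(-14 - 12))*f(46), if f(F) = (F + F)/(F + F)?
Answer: 1098/689 ≈ 1.5936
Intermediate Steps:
f(F) = 1 (f(F) = (2*F)/((2*F)) = (2*F)*(1/(2*F)) = 1)
E(l, M) = -2*(43 + M)/(-27 + l) (E(l, M) = -2*(M + 43)/(l - 27) = -2*(43 + M)/(-27 + l))
E(13*(-2), (-2 + 22)/(-14 - 12))*f(46) = (2*(-43 - (-2 + 22)/(-14 - 12))/(-27 + 13*(-2)))*1 = (2*(-43 - 20/(-26))/(-27 - 26))*1 = (2*(-43 - 20*(-1)/26)/(-53))*1 = (2*(-1/53)*(-43 - 1*(-10/13)))*1 = (2*(-1/53)*(-43 + 10/13))*1 = (2*(-1/53)*(-549/13))*1 = (1098/689)*1 = 1098/689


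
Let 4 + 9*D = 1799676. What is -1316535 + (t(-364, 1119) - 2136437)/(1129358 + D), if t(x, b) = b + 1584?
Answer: -7875452195448/5981947 ≈ -1.3165e+6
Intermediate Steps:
D = 1799672/9 (D = -4/9 + (⅑)*1799676 = -4/9 + 199964 = 1799672/9 ≈ 1.9996e+5)
t(x, b) = 1584 + b
-1316535 + (t(-364, 1119) - 2136437)/(1129358 + D) = -1316535 + ((1584 + 1119) - 2136437)/(1129358 + 1799672/9) = -1316535 + (2703 - 2136437)/(11963894/9) = -1316535 - 2133734*9/11963894 = -1316535 - 9601803/5981947 = -7875452195448/5981947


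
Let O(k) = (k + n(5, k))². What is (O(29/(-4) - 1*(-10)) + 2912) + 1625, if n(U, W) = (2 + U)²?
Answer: 115441/16 ≈ 7215.1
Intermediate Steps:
O(k) = (49 + k)² (O(k) = (k + (2 + 5)²)² = (k + 7²)² = (k + 49)² = (49 + k)²)
(O(29/(-4) - 1*(-10)) + 2912) + 1625 = ((49 + (29/(-4) - 1*(-10)))² + 2912) + 1625 = ((49 + (29*(-¼) + 10))² + 2912) + 1625 = ((49 + (-29/4 + 10))² + 2912) + 1625 = ((49 + 11/4)² + 2912) + 1625 = ((207/4)² + 2912) + 1625 = (42849/16 + 2912) + 1625 = 89441/16 + 1625 = 115441/16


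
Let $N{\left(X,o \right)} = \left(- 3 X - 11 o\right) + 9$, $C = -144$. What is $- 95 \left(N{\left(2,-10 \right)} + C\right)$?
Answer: $2945$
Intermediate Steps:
$N{\left(X,o \right)} = 9 - 11 o - 3 X$ ($N{\left(X,o \right)} = \left(- 11 o - 3 X\right) + 9 = 9 - 11 o - 3 X$)
$- 95 \left(N{\left(2,-10 \right)} + C\right) = - 95 \left(\left(9 - -110 - 6\right) - 144\right) = - 95 \left(\left(9 + 110 - 6\right) - 144\right) = - 95 \left(113 - 144\right) = \left(-95\right) \left(-31\right) = 2945$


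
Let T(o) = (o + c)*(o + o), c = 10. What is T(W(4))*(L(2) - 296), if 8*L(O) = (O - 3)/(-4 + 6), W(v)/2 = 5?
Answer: -118425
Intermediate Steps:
W(v) = 10 (W(v) = 2*5 = 10)
L(O) = -3/16 + O/16 (L(O) = ((O - 3)/(-4 + 6))/8 = ((-3 + O)/2)/8 = ((-3 + O)*(1/2))/8 = (-3/2 + O/2)/8 = -3/16 + O/16)
T(o) = 2*o*(10 + o) (T(o) = (o + 10)*(o + o) = (10 + o)*(2*o) = 2*o*(10 + o))
T(W(4))*(L(2) - 296) = (2*10*(10 + 10))*((-3/16 + (1/16)*2) - 296) = (2*10*20)*((-3/16 + 1/8) - 296) = 400*(-1/16 - 296) = 400*(-4737/16) = -118425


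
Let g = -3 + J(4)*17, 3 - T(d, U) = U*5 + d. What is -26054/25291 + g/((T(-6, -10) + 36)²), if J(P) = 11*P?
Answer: -6179873/6521465 ≈ -0.94762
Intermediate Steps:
T(d, U) = 3 - d - 5*U (T(d, U) = 3 - (U*5 + d) = 3 - (5*U + d) = 3 - (d + 5*U) = 3 + (-d - 5*U) = 3 - d - 5*U)
g = 745 (g = -3 + (11*4)*17 = -3 + 44*17 = -3 + 748 = 745)
-26054/25291 + g/((T(-6, -10) + 36)²) = -26054/25291 + 745/(((3 - 1*(-6) - 5*(-10)) + 36)²) = -26054*1/25291 + 745/(((3 + 6 + 50) + 36)²) = -3722/3613 + 745/((59 + 36)²) = -3722/3613 + 745/(95²) = -3722/3613 + 745/9025 = -3722/3613 + 745*(1/9025) = -3722/3613 + 149/1805 = -6179873/6521465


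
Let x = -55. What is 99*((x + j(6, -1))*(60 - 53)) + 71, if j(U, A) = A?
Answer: -38737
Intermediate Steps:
99*((x + j(6, -1))*(60 - 53)) + 71 = 99*((-55 - 1)*(60 - 53)) + 71 = 99*(-56*7) + 71 = 99*(-392) + 71 = -38808 + 71 = -38737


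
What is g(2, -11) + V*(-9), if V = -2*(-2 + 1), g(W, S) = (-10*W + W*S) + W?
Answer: -58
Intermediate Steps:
g(W, S) = -9*W + S*W (g(W, S) = (-10*W + S*W) + W = -9*W + S*W)
V = 2 (V = -2*(-1) = 2)
g(2, -11) + V*(-9) = 2*(-9 - 11) + 2*(-9) = 2*(-20) - 18 = -40 - 18 = -58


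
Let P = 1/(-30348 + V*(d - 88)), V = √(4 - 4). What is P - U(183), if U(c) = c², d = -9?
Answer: -1016324173/30348 ≈ -33489.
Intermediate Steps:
V = 0 (V = √0 = 0)
P = -1/30348 (P = 1/(-30348 + 0*(-9 - 88)) = 1/(-30348 + 0*(-97)) = 1/(-30348 + 0) = 1/(-30348) = -1/30348 ≈ -3.2951e-5)
P - U(183) = -1/30348 - 1*183² = -1/30348 - 1*33489 = -1/30348 - 33489 = -1016324173/30348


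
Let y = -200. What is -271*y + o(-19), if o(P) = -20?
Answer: 54180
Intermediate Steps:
-271*y + o(-19) = -271*(-200) - 20 = 54200 - 20 = 54180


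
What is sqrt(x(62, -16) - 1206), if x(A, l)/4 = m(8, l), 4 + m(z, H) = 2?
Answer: I*sqrt(1214) ≈ 34.843*I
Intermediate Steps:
m(z, H) = -2 (m(z, H) = -4 + 2 = -2)
x(A, l) = -8 (x(A, l) = 4*(-2) = -8)
sqrt(x(62, -16) - 1206) = sqrt(-8 - 1206) = sqrt(-1214) = I*sqrt(1214)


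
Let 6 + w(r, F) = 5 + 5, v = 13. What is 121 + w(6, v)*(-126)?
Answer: -383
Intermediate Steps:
w(r, F) = 4 (w(r, F) = -6 + (5 + 5) = -6 + 10 = 4)
121 + w(6, v)*(-126) = 121 + 4*(-126) = 121 - 504 = -383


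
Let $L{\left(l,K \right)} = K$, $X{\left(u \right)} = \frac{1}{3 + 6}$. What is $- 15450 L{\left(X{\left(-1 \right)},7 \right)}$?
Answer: $-108150$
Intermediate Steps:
$X{\left(u \right)} = \frac{1}{9}$
$- 15450 L{\left(X{\left(-1 \right)},7 \right)} = \left(-15450\right) 7 = -108150$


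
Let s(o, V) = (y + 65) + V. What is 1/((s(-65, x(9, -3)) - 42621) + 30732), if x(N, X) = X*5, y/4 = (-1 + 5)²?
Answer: -1/11775 ≈ -8.4926e-5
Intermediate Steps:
y = 64 (y = 4*(-1 + 5)² = 4*4² = 4*16 = 64)
x(N, X) = 5*X
s(o, V) = 129 + V (s(o, V) = (64 + 65) + V = 129 + V)
1/((s(-65, x(9, -3)) - 42621) + 30732) = 1/(((129 + 5*(-3)) - 42621) + 30732) = 1/(((129 - 15) - 42621) + 30732) = 1/((114 - 42621) + 30732) = 1/(-42507 + 30732) = 1/(-11775) = -1/11775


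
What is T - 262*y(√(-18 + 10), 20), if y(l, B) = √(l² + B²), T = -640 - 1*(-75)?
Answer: -565 - 3668*√2 ≈ -5752.3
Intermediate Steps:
T = -565 (T = -640 + 75 = -565)
y(l, B) = √(B² + l²)
T - 262*y(√(-18 + 10), 20) = -565 - 262*√(20² + (√(-18 + 10))²) = -565 - 262*√(400 + (√(-8))²) = -565 - 262*√(400 + (2*I*√2)²) = -565 - 262*√(400 - 8) = -565 - 3668*√2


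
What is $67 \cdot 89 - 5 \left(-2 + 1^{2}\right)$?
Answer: $5968$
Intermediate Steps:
$67 \cdot 89 - 5 \left(-2 + 1^{2}\right) = 5963 - 5 \left(-2 + 1\right) = 5963 - -5 = 5963 + 5 = 5968$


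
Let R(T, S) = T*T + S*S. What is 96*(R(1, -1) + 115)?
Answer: 11232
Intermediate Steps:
R(T, S) = S² + T² (R(T, S) = T² + S² = S² + T²)
96*(R(1, -1) + 115) = 96*(((-1)² + 1²) + 115) = 96*((1 + 1) + 115) = 96*(2 + 115) = 96*117 = 11232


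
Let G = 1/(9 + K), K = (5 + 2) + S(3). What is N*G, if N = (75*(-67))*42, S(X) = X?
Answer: -211050/19 ≈ -11108.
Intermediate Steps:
N = -211050 (N = -5025*42 = -211050)
K = 10 (K = (5 + 2) + 3 = 7 + 3 = 10)
G = 1/19 (G = 1/(9 + 10) = 1/19 ≈ 0.052632)
N*G = -211050*1/19 = -211050/19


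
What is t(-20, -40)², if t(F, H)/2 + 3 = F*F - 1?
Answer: 627264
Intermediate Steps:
t(F, H) = -8 + 2*F² (t(F, H) = -6 + 2*(F*F - 1) = -6 + 2*(F² - 1) = -6 + 2*(-1 + F²) = -6 + (-2 + 2*F²) = -8 + 2*F²)
t(-20, -40)² = (-8 + 2*(-20)²)² = (-8 + 2*400)² = (-8 + 800)² = 792² = 627264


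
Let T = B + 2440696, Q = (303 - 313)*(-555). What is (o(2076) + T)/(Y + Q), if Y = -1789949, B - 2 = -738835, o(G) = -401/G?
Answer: -121829903/127738356 ≈ -0.95375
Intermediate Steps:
B = -738833 (B = 2 - 738835 = -738833)
Q = 5550 (Q = -10*(-555) = 5550)
T = 1701863 (T = -738833 + 2440696 = 1701863)
(o(2076) + T)/(Y + Q) = (-401/2076 + 1701863)/(-1789949 + 5550) = (-401*1/2076 + 1701863)/(-1784399) = (-401/2076 + 1701863)*(-1/1784399) = (3533067187/2076)*(-1/1784399) = -121829903/127738356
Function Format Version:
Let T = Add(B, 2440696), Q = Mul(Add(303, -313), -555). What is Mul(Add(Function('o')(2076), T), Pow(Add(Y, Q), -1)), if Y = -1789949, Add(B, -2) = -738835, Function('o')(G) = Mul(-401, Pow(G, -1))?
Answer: Rational(-121829903, 127738356) ≈ -0.95375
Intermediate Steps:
B = -738833 (B = Add(2, -738835) = -738833)
Q = 5550 (Q = Mul(-10, -555) = 5550)
T = 1701863 (T = Add(-738833, 2440696) = 1701863)
Mul(Add(Function('o')(2076), T), Pow(Add(Y, Q), -1)) = Mul(Add(Mul(-401, Pow(2076, -1)), 1701863), Pow(Add(-1789949, 5550), -1)) = Mul(Add(Mul(-401, Rational(1, 2076)), 1701863), Pow(-1784399, -1)) = Mul(Add(Rational(-401, 2076), 1701863), Rational(-1, 1784399)) = Mul(Rational(3533067187, 2076), Rational(-1, 1784399)) = Rational(-121829903, 127738356)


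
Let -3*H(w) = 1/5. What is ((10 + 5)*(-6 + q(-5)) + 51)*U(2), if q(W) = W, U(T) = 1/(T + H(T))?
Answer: -1710/29 ≈ -58.966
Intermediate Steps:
H(w) = -1/15 (H(w) = -1/3/5 = -1/3*1/5 = -1/15)
U(T) = 1/(-1/15 + T) (U(T) = 1/(T - 1/15) = 1/(-1/15 + T))
((10 + 5)*(-6 + q(-5)) + 51)*U(2) = ((10 + 5)*(-6 - 5) + 51)*(15/(-1 + 15*2)) = (15*(-11) + 51)*(15/(-1 + 30)) = (-165 + 51)*(15/29) = -1710/29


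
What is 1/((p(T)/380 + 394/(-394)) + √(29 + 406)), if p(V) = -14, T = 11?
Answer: 37430/15664691 + 36100*√435/15664691 ≈ 0.050455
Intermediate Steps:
1/((p(T)/380 + 394/(-394)) + √(29 + 406)) = 1/((-14/380 + 394/(-394)) + √(29 + 406)) = 1/((-14*1/380 + 394*(-1/394)) + √435) = 1/((-7/190 - 1) + √435) = 1/(-197/190 + √435)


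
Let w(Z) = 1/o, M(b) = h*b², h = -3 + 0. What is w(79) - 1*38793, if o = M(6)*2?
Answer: -8379289/216 ≈ -38793.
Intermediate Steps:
h = -3
M(b) = -3*b²
o = -216 (o = -3*6²*2 = -3*36*2 = -108*2 = -216)
w(Z) = -1/216 (w(Z) = 1/(-216) = -1/216)
w(79) - 1*38793 = -1/216 - 1*38793 = -1/216 - 38793 = -8379289/216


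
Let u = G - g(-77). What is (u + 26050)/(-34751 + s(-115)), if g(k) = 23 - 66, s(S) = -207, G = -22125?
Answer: -1984/17479 ≈ -0.11351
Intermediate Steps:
g(k) = -43
u = -22082 (u = -22125 - 1*(-43) = -22125 + 43 = -22082)
(u + 26050)/(-34751 + s(-115)) = (-22082 + 26050)/(-34751 - 207) = 3968/(-34958) = 3968*(-1/34958) = -1984/17479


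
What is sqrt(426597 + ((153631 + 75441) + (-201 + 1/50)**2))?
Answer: sqrt(1740154901)/50 ≈ 834.30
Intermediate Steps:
sqrt(426597 + ((153631 + 75441) + (-201 + 1/50)**2)) = sqrt(426597 + (229072 + (-201 + 1/50)**2)) = sqrt(426597 + (229072 + (-10049/50)**2)) = sqrt(426597 + (229072 + 100982401/2500)) = sqrt(426597 + 673662401/2500) = sqrt(1740154901/2500) = sqrt(1740154901)/50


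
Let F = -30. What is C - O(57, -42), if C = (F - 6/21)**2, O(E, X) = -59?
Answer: 47835/49 ≈ 976.22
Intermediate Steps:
C = 44944/49 (C = (-30 - 6/21)**2 = (-30 - 6*1/21)**2 = (-30 - 2/7)**2 = (-212/7)**2 = 44944/49 ≈ 917.22)
C - O(57, -42) = 44944/49 - 1*(-59) = 44944/49 + 59 = 47835/49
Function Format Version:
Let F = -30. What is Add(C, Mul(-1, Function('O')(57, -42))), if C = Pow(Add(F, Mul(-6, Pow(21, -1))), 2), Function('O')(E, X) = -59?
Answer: Rational(47835, 49) ≈ 976.22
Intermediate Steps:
C = Rational(44944, 49) (C = Pow(Add(-30, Mul(-6, Pow(21, -1))), 2) = Pow(Add(-30, Mul(-6, Rational(1, 21))), 2) = Pow(Add(-30, Rational(-2, 7)), 2) = Pow(Rational(-212, 7), 2) = Rational(44944, 49) ≈ 917.22)
Add(C, Mul(-1, Function('O')(57, -42))) = Add(Rational(44944, 49), Mul(-1, -59)) = Add(Rational(44944, 49), 59) = Rational(47835, 49)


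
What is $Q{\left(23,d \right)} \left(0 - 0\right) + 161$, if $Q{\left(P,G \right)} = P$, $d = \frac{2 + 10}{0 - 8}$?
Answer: $161$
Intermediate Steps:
$d = - \frac{3}{2}$ ($d = \frac{12}{-8} = 12 \left(- \frac{1}{8}\right) = - \frac{3}{2} \approx -1.5$)
$Q{\left(23,d \right)} \left(0 - 0\right) + 161 = 23 \left(0 - 0\right) + 161 = 23 \left(0 + 0\right) + 161 = 23 \cdot 0 + 161 = 0 + 161 = 161$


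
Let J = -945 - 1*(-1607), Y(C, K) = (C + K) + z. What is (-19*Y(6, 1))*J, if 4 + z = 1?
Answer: -50312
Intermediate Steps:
z = -3 (z = -4 + 1 = -3)
Y(C, K) = -3 + C + K (Y(C, K) = (C + K) - 3 = -3 + C + K)
J = 662 (J = -945 + 1607 = 662)
(-19*Y(6, 1))*J = -19*(-3 + 6 + 1)*662 = -19*4*662 = -76*662 = -50312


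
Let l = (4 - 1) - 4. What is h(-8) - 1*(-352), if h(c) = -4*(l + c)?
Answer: 388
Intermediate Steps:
l = -1 (l = 3 - 4 = -1)
h(c) = 4 - 4*c (h(c) = -4*(-1 + c) = 4 - 4*c)
h(-8) - 1*(-352) = (4 - 4*(-8)) - 1*(-352) = (4 + 32) + 352 = 36 + 352 = 388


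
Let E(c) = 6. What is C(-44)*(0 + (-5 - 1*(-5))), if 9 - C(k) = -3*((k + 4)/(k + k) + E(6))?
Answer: 0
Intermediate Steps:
C(k) = 27 + 3*(4 + k)/(2*k) (C(k) = 9 - (-3)*((k + 4)/(k + k) + 6) = 9 - (-3)*((4 + k)/((2*k)) + 6) = 9 - (-3)*((4 + k)*(1/(2*k)) + 6) = 9 - (-3)*((4 + k)/(2*k) + 6) = 9 - (-3)*(6 + (4 + k)/(2*k)) = 9 - (-18 - 3*(4 + k)/(2*k)) = 9 + (18 + 3*(4 + k)/(2*k)) = 27 + 3*(4 + k)/(2*k))
C(-44)*(0 + (-5 - 1*(-5))) = (57/2 + 6/(-44))*(0 + (-5 - 1*(-5))) = (57/2 + 6*(-1/44))*(0 + (-5 + 5)) = (57/2 - 3/22)*(0 + 0) = (312/11)*0 = 0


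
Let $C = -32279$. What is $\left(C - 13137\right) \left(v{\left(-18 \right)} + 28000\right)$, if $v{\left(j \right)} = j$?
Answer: $-1270830512$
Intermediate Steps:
$\left(C - 13137\right) \left(v{\left(-18 \right)} + 28000\right) = \left(-32279 - 13137\right) \left(-18 + 28000\right) = \left(-45416\right) 27982 = -1270830512$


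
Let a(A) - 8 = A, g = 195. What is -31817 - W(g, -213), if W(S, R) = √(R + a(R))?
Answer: -31817 - I*√418 ≈ -31817.0 - 20.445*I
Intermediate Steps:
a(A) = 8 + A
W(S, R) = √(8 + 2*R) (W(S, R) = √(R + (8 + R)) = √(8 + 2*R))
-31817 - W(g, -213) = -31817 - √(8 + 2*(-213)) = -31817 - √(8 - 426) = -31817 - √(-418) = -31817 - I*√418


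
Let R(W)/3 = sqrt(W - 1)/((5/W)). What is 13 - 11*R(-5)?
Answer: 13 + 33*I*sqrt(6) ≈ 13.0 + 80.833*I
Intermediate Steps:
R(W) = 3*W*sqrt(-1 + W)/5 (R(W) = 3*(sqrt(W - 1)/((5/W))) = 3*(sqrt(-1 + W)*(W/5)) = 3*(W*sqrt(-1 + W)/5) = 3*W*sqrt(-1 + W)/5)
13 - 11*R(-5) = 13 - 33*(-5)*sqrt(-1 - 5)/5 = 13 - 33*(-5)*sqrt(-6)/5 = 13 - 33*(-5)*I*sqrt(6)/5 = 13 - (-33)*I*sqrt(6) = 13 + 33*I*sqrt(6)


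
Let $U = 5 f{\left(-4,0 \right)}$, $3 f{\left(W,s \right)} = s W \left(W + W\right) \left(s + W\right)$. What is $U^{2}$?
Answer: $0$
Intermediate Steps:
$f{\left(W,s \right)} = \frac{2 s W^{2} \left(W + s\right)}{3}$ ($f{\left(W,s \right)} = \frac{s W \left(W + W\right) \left(s + W\right)}{3} = \frac{W s 2 W \left(W + s\right)}{3} = \frac{2 s W^{2} \left(W + s\right)}{3}$)
$U = 0$ ($U = 5 \cdot \frac{2}{3} \cdot 0 \left(-4\right)^{2} \left(-4 + 0\right) = 5 \cdot \frac{2}{3} \cdot 0 \cdot 16 \left(-4\right) = 5 \cdot 0 = 0$)
$U^{2} = 0^{2} = 0$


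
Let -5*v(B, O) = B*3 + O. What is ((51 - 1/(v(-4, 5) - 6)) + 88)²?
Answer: 10252804/529 ≈ 19381.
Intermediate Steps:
v(B, O) = -3*B/5 - O/5 (v(B, O) = -(B*3 + O)/5 = -(3*B + O)/5 = -(O + 3*B)/5 = -3*B/5 - O/5)
((51 - 1/(v(-4, 5) - 6)) + 88)² = ((51 - 1/((-⅗*(-4) - ⅕*5) - 6)) + 88)² = ((51 - 1/((12/5 - 1) - 6)) + 88)² = ((51 - 1/(7/5 - 6)) + 88)² = ((51 - 1/(-23/5)) + 88)² = ((51 - 1*(-5/23)) + 88)² = ((51 + 5/23) + 88)² = (1178/23 + 88)² = (3202/23)² = 10252804/529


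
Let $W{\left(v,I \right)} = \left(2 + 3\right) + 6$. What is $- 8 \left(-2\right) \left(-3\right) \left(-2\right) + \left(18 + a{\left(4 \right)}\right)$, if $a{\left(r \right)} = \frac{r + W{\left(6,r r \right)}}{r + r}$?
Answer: $\frac{927}{8} \approx 115.88$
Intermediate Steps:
$W{\left(v,I \right)} = 11$ ($W{\left(v,I \right)} = 5 + 6 = 11$)
$a{\left(r \right)} = \frac{11 + r}{2 r}$ ($a{\left(r \right)} = \frac{r + 11}{r + r} = \frac{11 + r}{2 r}$)
$- 8 \left(-2\right) \left(-3\right) \left(-2\right) + \left(18 + a{\left(4 \right)}\right) = - 8 \left(-2\right) \left(-3\right) \left(-2\right) + \left(18 + \frac{11 + 4}{2 \cdot 4}\right) = - 8 \cdot 6 \left(-2\right) + \left(18 + \frac{1}{2} \cdot \frac{1}{4} \cdot 15\right) = \left(-8\right) \left(-12\right) + \left(18 + \frac{15}{8}\right) = 96 + \frac{159}{8} = \frac{927}{8}$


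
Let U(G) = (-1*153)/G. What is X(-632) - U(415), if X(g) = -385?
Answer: -159622/415 ≈ -384.63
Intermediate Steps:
U(G) = -153/G
X(-632) - U(415) = -385 - (-153)/415 = -385 - 1*(-153/415) = -385 + 153/415 = -159622/415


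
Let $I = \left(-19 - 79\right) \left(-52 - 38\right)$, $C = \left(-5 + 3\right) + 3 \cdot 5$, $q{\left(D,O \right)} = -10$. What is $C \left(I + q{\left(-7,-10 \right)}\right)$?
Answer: $114530$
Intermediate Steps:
$C = 13$ ($C = -2 + 15 = 13$)
$I = 8820$ ($I = \left(-98\right) \left(-90\right) = 8820$)
$C \left(I + q{\left(-7,-10 \right)}\right) = 13 \left(8820 - 10\right) = 13 \cdot 8810 = 114530$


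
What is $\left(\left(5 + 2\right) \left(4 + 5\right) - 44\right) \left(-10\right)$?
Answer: $-190$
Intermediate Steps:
$\left(\left(5 + 2\right) \left(4 + 5\right) - 44\right) \left(-10\right) = \left(7 \cdot 9 - 44\right) \left(-10\right) = \left(63 - 44\right) \left(-10\right) = 19 \left(-10\right) = -190$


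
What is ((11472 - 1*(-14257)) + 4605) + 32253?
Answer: 62587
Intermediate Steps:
((11472 - 1*(-14257)) + 4605) + 32253 = ((11472 + 14257) + 4605) + 32253 = (25729 + 4605) + 32253 = 30334 + 32253 = 62587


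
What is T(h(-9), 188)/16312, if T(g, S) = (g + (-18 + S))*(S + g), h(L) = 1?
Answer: 32319/16312 ≈ 1.9813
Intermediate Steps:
T(g, S) = (S + g)*(-18 + S + g) (T(g, S) = (-18 + S + g)*(S + g) = (S + g)*(-18 + S + g))
T(h(-9), 188)/16312 = (188² + 1² - 18*188 - 18*1 + 2*188*1)/16312 = (35344 + 1 - 3384 - 18 + 376)*(1/16312) = 32319*(1/16312) = 32319/16312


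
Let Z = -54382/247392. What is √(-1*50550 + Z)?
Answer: I*√5371206732269/10308 ≈ 224.83*I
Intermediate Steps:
Z = -27191/123696 (Z = -54382*1/247392 = -27191/123696 ≈ -0.21982)
√(-1*50550 + Z) = √(-1*50550 - 27191/123696) = √(-50550 - 27191/123696) = √(-6252859991/123696) = I*√5371206732269/10308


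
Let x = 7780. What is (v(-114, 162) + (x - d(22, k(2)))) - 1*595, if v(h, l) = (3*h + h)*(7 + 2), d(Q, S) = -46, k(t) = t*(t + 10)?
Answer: 3127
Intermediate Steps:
k(t) = t*(10 + t)
v(h, l) = 36*h (v(h, l) = (4*h)*9 = 36*h)
(v(-114, 162) + (x - d(22, k(2)))) - 1*595 = (36*(-114) + (7780 - 1*(-46))) - 1*595 = (-4104 + (7780 + 46)) - 595 = (-4104 + 7826) - 595 = 3722 - 595 = 3127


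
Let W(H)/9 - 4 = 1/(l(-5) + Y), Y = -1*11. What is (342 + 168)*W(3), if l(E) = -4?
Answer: 18054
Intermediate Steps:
Y = -11
W(H) = 177/5 (W(H) = 36 + 9/(-4 - 11) = 36 + 9/(-15) = 36 + 9*(-1/15) = 36 - ⅗ = 177/5)
(342 + 168)*W(3) = (342 + 168)*(177/5) = 510*(177/5) = 18054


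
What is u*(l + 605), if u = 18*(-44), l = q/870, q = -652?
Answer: -69392136/145 ≈ -4.7857e+5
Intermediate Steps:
l = -326/435 (l = -652/870 = -652*1/870 = -326/435 ≈ -0.74942)
u = -792
u*(l + 605) = -792*(-326/435 + 605) = -792*262849/435 = -69392136/145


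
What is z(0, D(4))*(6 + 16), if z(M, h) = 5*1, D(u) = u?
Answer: 110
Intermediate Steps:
z(M, h) = 5
z(0, D(4))*(6 + 16) = 5*(6 + 16) = 5*22 = 110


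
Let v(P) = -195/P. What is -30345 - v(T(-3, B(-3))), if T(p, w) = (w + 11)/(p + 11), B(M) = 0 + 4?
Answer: -30241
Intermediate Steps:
B(M) = 4
T(p, w) = (11 + w)/(11 + p)
-30345 - v(T(-3, B(-3))) = -30345 - (-195)/((11 + 4)/(11 - 3)) = -30345 - (-195)/(15/8) = -30345 - (-195)/((⅛)*15) = -30345 - (-195)/15/8 = -30345 - (-195)*8/15 = -30345 - 1*(-104) = -30345 + 104 = -30241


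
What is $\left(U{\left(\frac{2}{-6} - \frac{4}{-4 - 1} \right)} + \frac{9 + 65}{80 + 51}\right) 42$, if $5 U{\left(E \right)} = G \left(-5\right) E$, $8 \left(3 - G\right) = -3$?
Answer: $- \frac{111153}{2620} \approx -42.425$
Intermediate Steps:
$G = \frac{27}{8}$ ($G = 3 - - \frac{3}{8} = 3 + \frac{3}{8} = \frac{27}{8} \approx 3.375$)
$U{\left(E \right)} = - \frac{27 E}{8}$ ($U{\left(E \right)} = \frac{\frac{27}{8} \left(-5\right) E}{5} = \frac{\left(- \frac{135}{8}\right) E}{5} = - \frac{27 E}{8}$)
$\left(U{\left(\frac{2}{-6} - \frac{4}{-4 - 1} \right)} + \frac{9 + 65}{80 + 51}\right) 42 = \left(- \frac{27 \left(\frac{2}{-6} - \frac{4}{-4 - 1}\right)}{8} + \frac{9 + 65}{80 + 51}\right) 42 = \left(- \frac{27 \left(2 \left(- \frac{1}{6}\right) - \frac{4}{-4 - 1}\right)}{8} + \frac{74}{131}\right) 42 = \left(- \frac{27 \left(- \frac{1}{3} - \frac{4}{-5}\right)}{8} + 74 \cdot \frac{1}{131}\right) 42 = \left(- \frac{27 \left(- \frac{1}{3} - - \frac{4}{5}\right)}{8} + \frac{74}{131}\right) 42 = \left(- \frac{27 \left(- \frac{1}{3} + \frac{4}{5}\right)}{8} + \frac{74}{131}\right) 42 = \left(\left(- \frac{27}{8}\right) \frac{7}{15} + \frac{74}{131}\right) 42 = \left(- \frac{63}{40} + \frac{74}{131}\right) 42 = \left(- \frac{5293}{5240}\right) 42 = - \frac{111153}{2620}$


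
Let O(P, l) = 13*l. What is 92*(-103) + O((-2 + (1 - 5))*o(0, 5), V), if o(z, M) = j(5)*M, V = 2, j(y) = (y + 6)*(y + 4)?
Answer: -9450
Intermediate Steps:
j(y) = (4 + y)*(6 + y) (j(y) = (6 + y)*(4 + y) = (4 + y)*(6 + y))
o(z, M) = 99*M (o(z, M) = (24 + 5**2 + 10*5)*M = (24 + 25 + 50)*M = 99*M)
92*(-103) + O((-2 + (1 - 5))*o(0, 5), V) = 92*(-103) + 13*2 = -9476 + 26 = -9450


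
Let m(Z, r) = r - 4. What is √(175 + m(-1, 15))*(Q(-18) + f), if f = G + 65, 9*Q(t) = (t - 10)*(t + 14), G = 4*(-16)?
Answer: 121*√186/9 ≈ 183.36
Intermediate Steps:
m(Z, r) = -4 + r
G = -64
Q(t) = (-10 + t)*(14 + t)/9 (Q(t) = ((t - 10)*(t + 14))/9 = ((-10 + t)*(14 + t))/9 = (-10 + t)*(14 + t)/9)
f = 1 (f = -64 + 65 = 1)
√(175 + m(-1, 15))*(Q(-18) + f) = √(175 + (-4 + 15))*((-140/9 + (⅑)*(-18)² + (4/9)*(-18)) + 1) = √(175 + 11)*((-140/9 + (⅑)*324 - 8) + 1) = √186*((-140/9 + 36 - 8) + 1) = √186*(112/9 + 1) = √186*(121/9) = 121*√186/9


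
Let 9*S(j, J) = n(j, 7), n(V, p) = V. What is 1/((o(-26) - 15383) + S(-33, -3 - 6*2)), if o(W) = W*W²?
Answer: -3/98888 ≈ -3.0337e-5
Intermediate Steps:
o(W) = W³
S(j, J) = j/9
1/((o(-26) - 15383) + S(-33, -3 - 6*2)) = 1/(((-26)³ - 15383) + (⅑)*(-33)) = 1/((-17576 - 15383) - 11/3) = 1/(-32959 - 11/3) = 1/(-98888/3) = -3/98888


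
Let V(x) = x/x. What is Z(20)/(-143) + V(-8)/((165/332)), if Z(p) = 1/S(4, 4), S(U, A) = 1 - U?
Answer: 4321/2145 ≈ 2.0145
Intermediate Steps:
V(x) = 1
Z(p) = -1/3 (Z(p) = 1/(1 - 1*4) = 1/(1 - 4) = 1/(-3) = -1/3)
Z(20)/(-143) + V(-8)/((165/332)) = -1/3/(-143) + 1/(165/332) = -1/3*(-1/143) + 1/(165*(1/332)) = 1/429 + 1/(165/332) = 1/429 + 1*(332/165) = 1/429 + 332/165 = 4321/2145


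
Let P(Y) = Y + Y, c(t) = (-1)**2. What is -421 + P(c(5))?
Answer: -419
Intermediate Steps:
c(t) = 1
P(Y) = 2*Y
-421 + P(c(5)) = -421 + 2*1 = -421 + 2 = -419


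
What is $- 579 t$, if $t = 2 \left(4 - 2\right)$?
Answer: $-2316$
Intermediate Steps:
$t = 4$ ($t = 2 \cdot 2 = 4$)
$- 579 t = \left(-579\right) 4 = -2316$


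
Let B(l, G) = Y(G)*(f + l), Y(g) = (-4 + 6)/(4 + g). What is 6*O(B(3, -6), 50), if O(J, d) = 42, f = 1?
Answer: 252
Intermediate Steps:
Y(g) = 2/(4 + g)
B(l, G) = 2*(1 + l)/(4 + G) (B(l, G) = (2/(4 + G))*(1 + l) = 2*(1 + l)/(4 + G))
6*O(B(3, -6), 50) = 6*42 = 252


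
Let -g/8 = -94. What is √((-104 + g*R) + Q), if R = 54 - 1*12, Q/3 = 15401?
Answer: √77683 ≈ 278.72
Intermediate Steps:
g = 752 (g = -8*(-94) = 752)
Q = 46203 (Q = 3*15401 = 46203)
R = 42 (R = 54 - 12 = 42)
√((-104 + g*R) + Q) = √((-104 + 752*42) + 46203) = √((-104 + 31584) + 46203) = √(31480 + 46203) = √77683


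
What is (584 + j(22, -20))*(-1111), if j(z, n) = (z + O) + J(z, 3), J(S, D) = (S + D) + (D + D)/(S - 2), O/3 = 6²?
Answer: -8213623/10 ≈ -8.2136e+5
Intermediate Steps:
O = 108 (O = 3*6² = 3*36 = 108)
J(S, D) = D + S + 2*D/(-2 + S) (J(S, D) = (D + S) + (2*D)/(-2 + S) = (D + S) + 2*D/(-2 + S) = D + S + 2*D/(-2 + S))
j(z, n) = 108 + z + z*(1 + z)/(-2 + z) (j(z, n) = (z + 108) + z*(-2 + 3 + z)/(-2 + z) = (108 + z) + z*(1 + z)/(-2 + z) = 108 + z + z*(1 + z)/(-2 + z))
(584 + j(22, -20))*(-1111) = (584 + (-216 + 2*22² + 107*22)/(-2 + 22))*(-1111) = (584 + (-216 + 2*484 + 2354)/20)*(-1111) = (584 + (-216 + 968 + 2354)/20)*(-1111) = (584 + (1/20)*3106)*(-1111) = (584 + 1553/10)*(-1111) = (7393/10)*(-1111) = -8213623/10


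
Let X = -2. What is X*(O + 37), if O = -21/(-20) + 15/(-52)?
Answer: -4909/65 ≈ -75.523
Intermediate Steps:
O = 99/130 (O = -21*(-1/20) + 15*(-1/52) = 21/20 - 15/52 = 99/130 ≈ 0.76154)
X*(O + 37) = -2*(99/130 + 37) = -2*4909/130 = -4909/65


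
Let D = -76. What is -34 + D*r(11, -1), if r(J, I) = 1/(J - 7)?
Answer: -53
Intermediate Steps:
r(J, I) = 1/(-7 + J)
-34 + D*r(11, -1) = -34 - 76/(-7 + 11) = -34 - 76/4 = -34 - 76*1/4 = -34 - 19 = -53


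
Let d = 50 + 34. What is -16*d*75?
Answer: -100800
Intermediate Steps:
d = 84
-16*d*75 = -16*84*75 = -1344*75 = -100800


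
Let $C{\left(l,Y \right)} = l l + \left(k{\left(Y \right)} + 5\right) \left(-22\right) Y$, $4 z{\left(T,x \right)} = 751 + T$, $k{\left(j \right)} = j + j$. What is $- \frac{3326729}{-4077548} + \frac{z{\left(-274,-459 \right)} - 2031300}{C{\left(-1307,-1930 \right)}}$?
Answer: $\frac{136782334110745}{165115261313737} \approx 0.82841$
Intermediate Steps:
$k{\left(j \right)} = 2 j$
$z{\left(T,x \right)} = \frac{751}{4} + \frac{T}{4}$ ($z{\left(T,x \right)} = \frac{751 + T}{4} = \frac{751}{4} + \frac{T}{4}$)
$C{\left(l,Y \right)} = l^{2} + Y \left(-110 - 44 Y\right)$ ($C{\left(l,Y \right)} = l l + \left(2 Y + 5\right) \left(-22\right) Y = l^{2} + \left(5 + 2 Y\right) \left(-22\right) Y = l^{2} + \left(-110 - 44 Y\right) Y = l^{2} + Y \left(-110 - 44 Y\right)$)
$- \frac{3326729}{-4077548} + \frac{z{\left(-274,-459 \right)} - 2031300}{C{\left(-1307,-1930 \right)}} = - \frac{3326729}{-4077548} + \frac{\left(\frac{751}{4} + \frac{1}{4} \left(-274\right)\right) - 2031300}{\left(-1307\right)^{2} - -212300 - 44 \left(-1930\right)^{2}} = \left(-3326729\right) \left(- \frac{1}{4077548}\right) + \frac{\left(\frac{751}{4} - \frac{137}{2}\right) - 2031300}{1708249 + 212300 - 163895600} = \frac{3326729}{4077548} + \frac{\frac{477}{4} - 2031300}{1708249 + 212300 - 163895600} = \frac{3326729}{4077548} - \frac{8124723}{4 \left(-161975051\right)} = \frac{3326729}{4077548} - - \frac{8124723}{647900204} = \frac{3326729}{4077548} + \frac{8124723}{647900204} = \frac{136782334110745}{165115261313737}$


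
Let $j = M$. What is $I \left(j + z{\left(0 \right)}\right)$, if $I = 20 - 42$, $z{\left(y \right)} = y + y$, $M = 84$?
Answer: $-1848$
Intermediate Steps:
$j = 84$
$z{\left(y \right)} = 2 y$
$I = -22$ ($I = 20 - 42 = -22$)
$I \left(j + z{\left(0 \right)}\right) = - 22 \left(84 + 2 \cdot 0\right) = - 22 \left(84 + 0\right) = \left(-22\right) 84 = -1848$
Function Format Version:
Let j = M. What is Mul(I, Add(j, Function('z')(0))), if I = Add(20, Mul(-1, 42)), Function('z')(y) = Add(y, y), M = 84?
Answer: -1848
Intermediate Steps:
j = 84
Function('z')(y) = Mul(2, y)
I = -22 (I = Add(20, -42) = -22)
Mul(I, Add(j, Function('z')(0))) = Mul(-22, Add(84, Mul(2, 0))) = Mul(-22, Add(84, 0)) = Mul(-22, 84) = -1848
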